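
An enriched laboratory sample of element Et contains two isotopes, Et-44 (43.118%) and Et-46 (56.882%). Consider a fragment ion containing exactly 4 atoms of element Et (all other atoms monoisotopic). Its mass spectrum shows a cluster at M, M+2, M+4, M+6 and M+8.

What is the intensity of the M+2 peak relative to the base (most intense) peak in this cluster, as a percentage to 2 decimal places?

50.54%

Term probabilities: M 0.0346, M+2 0.1824, M+4 0.3609, M+6 0.3174, M+8 0.1047. Base peak = M+4.
P(M+4) = C(4,2) × 0.43118^2 × 0.56882^2 = 6 × 0.18591619 × 0.32355619 = 0.360926 (base)
P(M+2) = C(4,1) × 0.43118^3 × 0.56882^1 = 4 × 0.08016334 × 0.56882 = 0.182394
Relative intensity = 0.182394 / 0.360926 × 100 = 50.54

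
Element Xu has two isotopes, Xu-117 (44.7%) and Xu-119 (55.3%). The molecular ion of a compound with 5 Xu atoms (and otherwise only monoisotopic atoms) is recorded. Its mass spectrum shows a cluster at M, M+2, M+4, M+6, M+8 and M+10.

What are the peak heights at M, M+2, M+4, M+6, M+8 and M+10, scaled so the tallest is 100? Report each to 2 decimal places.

Expanding (0.447 + 0.553)^5:
P(M) = 0.447^5 = 0.017846
P(M+2) = 5 × 0.447^4 × 0.553^1 = 0.110389
P(M+4) = 10 × 0.447^3 × 0.553^2 = 0.273132
P(M+6) = 10 × 0.447^2 × 0.553^3 = 0.337902
P(M+8) = 5 × 0.447^1 × 0.553^4 = 0.209015
P(M+10) = 0.553^5 = 0.051716
The M+6 peak is largest (0.337902); scaling to 100 gives 5.28 : 32.67 : 80.83 : 100.00 : 61.86 : 15.31.

5.28 : 32.67 : 80.83 : 100.00 : 61.86 : 15.31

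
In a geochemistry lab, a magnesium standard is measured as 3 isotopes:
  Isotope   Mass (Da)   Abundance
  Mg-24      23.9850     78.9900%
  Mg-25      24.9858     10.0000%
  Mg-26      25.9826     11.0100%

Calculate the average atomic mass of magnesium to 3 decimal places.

24.305 Da

The abundance-weighted mean is 0.789900 × 23.9850 + 0.100000 × 24.9858 + 0.110100 × 25.9826
= 18.94575 + 2.49858 + 2.86068 = 24.30501 Da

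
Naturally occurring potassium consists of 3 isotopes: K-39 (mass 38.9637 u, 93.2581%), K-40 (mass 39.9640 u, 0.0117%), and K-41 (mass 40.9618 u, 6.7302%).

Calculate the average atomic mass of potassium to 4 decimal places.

Ar = Σ fᵢ·mᵢ = 0.932581 × 38.9637 + 0.000117 × 39.9640 + 0.067302 × 40.9618
= 36.33681 + 0.00468 + 2.75681 = 39.09830 u

39.0983 u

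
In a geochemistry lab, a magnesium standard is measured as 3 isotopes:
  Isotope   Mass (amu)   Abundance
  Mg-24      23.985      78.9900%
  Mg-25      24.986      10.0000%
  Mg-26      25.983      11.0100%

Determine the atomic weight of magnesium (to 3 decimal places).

24.305 amu

The abundance-weighted mean is 0.789900 × 23.985 + 0.100000 × 24.986 + 0.110100 × 25.983
= 18.9458 + 2.4986 + 2.8607 = 24.3051 amu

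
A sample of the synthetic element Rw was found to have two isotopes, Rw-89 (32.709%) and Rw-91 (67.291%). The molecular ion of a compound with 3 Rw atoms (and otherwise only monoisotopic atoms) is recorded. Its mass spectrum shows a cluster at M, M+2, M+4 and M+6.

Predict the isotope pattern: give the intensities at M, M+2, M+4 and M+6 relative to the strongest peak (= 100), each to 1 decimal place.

Each Rw atom is independently Rw-89 (p = 0.32709) or Rw-91 (q = 0.67291); the cluster is the binomial expansion (p + q)^3.
P(M) = 0.32709^3 = 0.034995
P(M+2) = 3 × 0.32709^2 × 0.67291^1 = 0.215980
P(M+4) = 3 × 0.32709^1 × 0.67291^2 = 0.444327
P(M+6) = 0.67291^3 = 0.304699
The M+4 peak is largest (0.444327); scaling to 100 gives 7.9 : 48.6 : 100.0 : 68.6.

7.9 : 48.6 : 100.0 : 68.6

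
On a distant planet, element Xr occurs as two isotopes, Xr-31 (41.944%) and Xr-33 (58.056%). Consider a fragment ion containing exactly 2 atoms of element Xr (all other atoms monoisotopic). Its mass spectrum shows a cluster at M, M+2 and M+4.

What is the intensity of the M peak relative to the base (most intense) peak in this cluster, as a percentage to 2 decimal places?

(0.41944 + 0.58056)^2 gives M 0.1759, M+2 0.4870, M+4 0.3370; the largest is M+2.
P(M+2) = C(2,1) × 0.41944^1 × 0.58056^1 = 2 × 0.41944 × 0.58056 = 0.487020 (base)
P(M) = C(2,0) × 0.41944^2 × 0.58056^0 = 1 × 0.17592991 × 1.0000 = 0.175930
Relative intensity = 0.175930 / 0.487020 × 100 = 36.12

36.12%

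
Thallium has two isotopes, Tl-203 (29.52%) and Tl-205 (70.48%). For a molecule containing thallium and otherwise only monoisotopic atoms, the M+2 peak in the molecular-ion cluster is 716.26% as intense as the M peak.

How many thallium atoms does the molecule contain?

For n independent Tl atoms, I(M+2)/I(M) = n · (abundance Tl-205) / (abundance Tl-203) = n · 0.7048/0.2952.
n = 7.1626 × 0.2952/0.7048 = 3.00 ≈ 3

3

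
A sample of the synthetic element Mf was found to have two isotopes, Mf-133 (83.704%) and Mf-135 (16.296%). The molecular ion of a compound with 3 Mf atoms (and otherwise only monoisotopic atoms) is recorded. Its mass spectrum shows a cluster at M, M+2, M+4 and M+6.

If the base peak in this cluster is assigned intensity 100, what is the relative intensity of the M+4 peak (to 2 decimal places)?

Term probabilities: M 0.5865, M+2 0.3425, M+4 0.0667, M+6 0.0043. Base peak = M.
P(M) = C(3,0) × 0.83704^3 × 0.16296^0 = 1 × 0.58646033 × 1.0000 = 0.586460 (base)
P(M+4) = C(3,2) × 0.83704^1 × 0.16296^2 = 3 × 0.83704 × 0.02655596 = 0.066685
Relative intensity = 0.066685 / 0.586460 × 100 = 11.37

11.37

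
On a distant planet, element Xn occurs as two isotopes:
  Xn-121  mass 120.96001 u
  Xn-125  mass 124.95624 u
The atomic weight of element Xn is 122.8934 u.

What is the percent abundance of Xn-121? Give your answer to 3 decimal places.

51.620%

Let x be the fractional abundance of Xn-121; then Xn-125 has abundance 1 − x.
120.96001·x + 124.95624·(1 − x) = 122.8934
(120.96001 − 124.95624)·x = 122.8934 − 124.95624
x = -2.06284 / -3.99623 = 0.51620 → 51.620% Xn-121, 48.380% Xn-125.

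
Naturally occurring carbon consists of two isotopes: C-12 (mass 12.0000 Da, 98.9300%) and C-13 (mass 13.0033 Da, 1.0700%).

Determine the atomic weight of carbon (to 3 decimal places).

Ar = Σ fᵢ·mᵢ = 0.989300 × 12.0000 + 0.010700 × 13.0033
= 11.87160 + 0.13914 = 12.01074 Da

12.011 Da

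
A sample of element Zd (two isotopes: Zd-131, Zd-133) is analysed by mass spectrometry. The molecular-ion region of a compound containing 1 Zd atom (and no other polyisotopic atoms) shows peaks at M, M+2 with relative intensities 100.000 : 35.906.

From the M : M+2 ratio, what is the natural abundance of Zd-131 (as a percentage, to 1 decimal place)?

Write p for the Zd-131 fraction. I(M+2)/I(M) = [C(1,1)·p^0·(1−p)] / p^1 = 1·(1−p)/p = 35.906/100.000 = 0.3591
(1−p)/p = 0.3591/1 = 0.3591  ⇒  p = 1/(1 + 0.3591) = 0.7358
Zd-131: 73.6%, Zd-133: 26.4%.

73.6%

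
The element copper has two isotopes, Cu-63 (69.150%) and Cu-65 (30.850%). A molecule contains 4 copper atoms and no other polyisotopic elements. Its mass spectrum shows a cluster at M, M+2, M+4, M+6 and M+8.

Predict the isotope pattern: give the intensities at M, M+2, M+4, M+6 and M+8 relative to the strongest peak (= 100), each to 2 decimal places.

The 4 Cu atoms are independent, so intensities follow the terms of (0.69150 + 0.30850)^4.
P(M) = 0.69150^4 = 0.228649
P(M+2) = 4 × 0.69150^3 × 0.30850^1 = 0.408030
P(M+4) = 6 × 0.69150^2 × 0.30850^2 = 0.273052
P(M+6) = 4 × 0.69150^1 × 0.30850^3 = 0.081212
P(M+8) = 0.30850^4 = 0.009058
The M+2 peak is largest (0.408030); scaling to 100 gives 56.04 : 100.00 : 66.92 : 19.90 : 2.22.

56.04 : 100.00 : 66.92 : 19.90 : 2.22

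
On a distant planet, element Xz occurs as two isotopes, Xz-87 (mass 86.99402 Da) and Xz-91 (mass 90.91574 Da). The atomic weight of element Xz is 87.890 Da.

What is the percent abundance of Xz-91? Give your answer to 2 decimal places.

Writing the weighted mean with unknown fraction x of Xz-87:
86.99402·x + 90.91574·(1 − x) = 87.890
(86.99402 − 90.91574)·x = 87.890 − 90.91574
x = -3.02574 / -3.92172 = 0.77153 → 77.15% Xz-87, 22.85% Xz-91.

22.85%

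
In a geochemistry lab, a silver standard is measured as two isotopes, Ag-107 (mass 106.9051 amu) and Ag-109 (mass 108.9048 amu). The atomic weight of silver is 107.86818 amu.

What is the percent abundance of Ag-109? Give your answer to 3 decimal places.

Writing the weighted mean with unknown fraction x of Ag-107:
106.9051·x + 108.9048·(1 − x) = 107.86818
(106.9051 − 108.9048)·x = 107.86818 − 108.9048
x = -1.03662 / -1.9997 = 0.51839 → 51.839% Ag-107, 48.161% Ag-109.

48.161%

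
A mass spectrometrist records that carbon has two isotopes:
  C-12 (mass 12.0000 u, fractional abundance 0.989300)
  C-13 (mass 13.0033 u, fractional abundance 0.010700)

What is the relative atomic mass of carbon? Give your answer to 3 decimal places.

Weight each isotope mass by its fractional abundance: 0.989300 × 12.0000 + 0.010700 × 13.0033
= 11.87160 + 0.13914 = 12.01074 u

12.011 u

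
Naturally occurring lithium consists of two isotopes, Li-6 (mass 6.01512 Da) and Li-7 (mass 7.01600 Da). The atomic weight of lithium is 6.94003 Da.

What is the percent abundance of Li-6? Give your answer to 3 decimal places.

Let x be the fractional abundance of Li-6; then Li-7 has abundance 1 − x.
6.01512·x + 7.01600·(1 − x) = 6.94003
(6.01512 − 7.01600)·x = 6.94003 − 7.01600
x = -0.07597 / -1.00088 = 0.07590 → 7.590% Li-6, 92.410% Li-7.

7.590%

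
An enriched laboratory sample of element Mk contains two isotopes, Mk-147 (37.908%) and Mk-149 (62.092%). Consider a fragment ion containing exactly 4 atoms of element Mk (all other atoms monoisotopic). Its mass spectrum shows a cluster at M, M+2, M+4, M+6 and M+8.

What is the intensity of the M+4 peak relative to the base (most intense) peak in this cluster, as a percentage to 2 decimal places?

Binomial terms of (0.37908 + 0.62092)^4: M 0.0207, M+2 0.1353, M+4 0.3324, M+6 0.3630, M+8 0.1486 → M+6 is the base peak.
P(M+6) = C(4,3) × 0.37908^1 × 0.62092^3 = 4 × 0.37908 × 0.23939052 = 0.362993 (base)
P(M+4) = C(4,2) × 0.37908^2 × 0.62092^2 = 6 × 0.14370165 × 0.38554165 = 0.332418
Relative intensity = 0.332418 / 0.362993 × 100 = 91.58

91.58%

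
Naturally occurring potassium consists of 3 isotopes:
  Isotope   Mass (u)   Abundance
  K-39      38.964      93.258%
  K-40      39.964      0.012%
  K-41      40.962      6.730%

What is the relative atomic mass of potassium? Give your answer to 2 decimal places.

Average mass = Σ (abundance × isotope mass) = 0.93258 × 38.964 + 0.00012 × 39.964 + 0.06730 × 40.962
= 36.3370 + 0.0048 + 2.7567 = 39.0985 u

39.10 u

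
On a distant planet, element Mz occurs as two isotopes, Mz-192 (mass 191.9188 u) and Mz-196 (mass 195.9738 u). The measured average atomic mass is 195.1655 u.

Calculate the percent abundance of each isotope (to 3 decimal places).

Mz-192: 19.933%, Mz-196: 80.067%

Let x be the fractional abundance of Mz-192; then Mz-196 has abundance 1 − x.
191.9188·x + 195.9738·(1 − x) = 195.1655
(191.9188 − 195.9738)·x = 195.1655 − 195.9738
x = -0.8083 / -4.0550 = 0.19933 → 19.933% Mz-192, 80.067% Mz-196.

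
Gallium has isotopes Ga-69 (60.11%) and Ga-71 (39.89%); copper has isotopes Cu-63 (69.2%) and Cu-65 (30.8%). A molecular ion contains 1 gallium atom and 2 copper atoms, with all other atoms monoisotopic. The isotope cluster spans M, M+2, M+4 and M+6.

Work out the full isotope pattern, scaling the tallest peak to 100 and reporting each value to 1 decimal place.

Gallium pattern (n=1): 0.6011 : 0.3989
Copper pattern (n=2): 0.478864 : 0.426272 : 0.094864
Convolve the two distributions (both contribute in 2-u steps):
  M: 0.6011×0.478864 = 0.287845
  M+2: 0.6011×0.426272 + 0.3989×0.478864 = 0.447251
  M+4: 0.6011×0.094864 + 0.3989×0.426272 = 0.227063
  M+6: 0.3989×0.094864 = 0.037841
Scale to base peak (0.447251) = 100: 64.4 : 100.0 : 50.8 : 8.5

64.4 : 100.0 : 50.8 : 8.5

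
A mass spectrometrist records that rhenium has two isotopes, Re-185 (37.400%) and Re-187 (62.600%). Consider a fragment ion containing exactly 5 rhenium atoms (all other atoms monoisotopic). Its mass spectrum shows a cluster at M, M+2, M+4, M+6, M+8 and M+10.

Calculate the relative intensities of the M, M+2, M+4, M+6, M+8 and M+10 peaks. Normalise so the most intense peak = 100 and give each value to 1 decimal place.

2.1 : 17.8 : 59.7 : 100.0 : 83.7 : 28.0

Expanding (0.37400 + 0.62600)^5:
P(M) = 0.37400^5 = 0.007317
P(M+2) = 5 × 0.37400^4 × 0.62600^1 = 0.061239
P(M+4) = 10 × 0.37400^3 × 0.62600^2 = 0.205005
P(M+6) = 10 × 0.37400^2 × 0.62600^3 = 0.343136
P(M+8) = 5 × 0.37400^1 × 0.62600^4 = 0.287170
P(M+10) = 0.62600^5 = 0.096133
The M+6 peak is largest (0.343136); scaling to 100 gives 2.1 : 17.8 : 59.7 : 100.0 : 83.7 : 28.0.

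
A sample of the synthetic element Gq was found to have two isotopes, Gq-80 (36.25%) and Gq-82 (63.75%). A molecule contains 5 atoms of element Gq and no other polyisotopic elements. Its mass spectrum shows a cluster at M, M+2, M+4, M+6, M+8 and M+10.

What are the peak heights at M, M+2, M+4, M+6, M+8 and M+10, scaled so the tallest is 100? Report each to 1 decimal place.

1.8 : 16.2 : 56.9 : 100.0 : 87.9 : 30.9

Each Gq atom is independently Gq-80 (p = 0.3625) or Gq-82 (q = 0.6375); the cluster is the binomial expansion (p + q)^5.
P(M) = 0.3625^5 = 0.006260
P(M+2) = 5 × 0.3625^4 × 0.6375^1 = 0.055040
P(M+4) = 10 × 0.3625^3 × 0.6375^2 = 0.193591
P(M+6) = 10 × 0.3625^2 × 0.6375^3 = 0.340453
P(M+8) = 5 × 0.3625^1 × 0.6375^4 = 0.299363
P(M+10) = 0.6375^5 = 0.105293
The M+6 peak is largest (0.340453); scaling to 100 gives 1.8 : 16.2 : 56.9 : 100.0 : 87.9 : 30.9.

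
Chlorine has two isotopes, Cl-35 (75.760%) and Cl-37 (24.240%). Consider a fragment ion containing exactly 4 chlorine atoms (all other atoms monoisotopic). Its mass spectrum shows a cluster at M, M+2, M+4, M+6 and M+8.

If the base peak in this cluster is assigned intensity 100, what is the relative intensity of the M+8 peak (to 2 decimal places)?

0.82

Binomial terms of (0.75760 + 0.24240)^4: M 0.3294, M+2 0.4216, M+4 0.2023, M+6 0.0432, M+8 0.0035 → M+2 is the base peak.
P(M+2) = C(4,1) × 0.75760^3 × 0.24240^1 = 4 × 0.4348304 × 0.2424 = 0.421612 (base)
P(M+8) = C(4,4) × 0.75760^0 × 0.24240^4 = 1 × 1.0000 × 0.00345247 = 0.003452
Relative intensity = 0.003452 / 0.421612 × 100 = 0.82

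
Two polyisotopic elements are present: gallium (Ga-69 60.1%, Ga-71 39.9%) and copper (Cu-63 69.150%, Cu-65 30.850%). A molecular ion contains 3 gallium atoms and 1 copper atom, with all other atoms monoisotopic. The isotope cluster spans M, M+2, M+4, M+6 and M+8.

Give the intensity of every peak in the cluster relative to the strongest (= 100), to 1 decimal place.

Gallium pattern (n=3): 0.2170818 : 0.4323576 : 0.2870394 : 0.0635212
Copper pattern (n=1): 0.6915 : 0.3085
Convolve the two distributions (both contribute in 2-u steps):
  M: 0.2170818×0.6915 = 0.150112
  M+2: 0.2170818×0.3085 + 0.4323576×0.6915 = 0.365945
  M+4: 0.4323576×0.3085 + 0.2870394×0.6915 = 0.331870
  M+6: 0.2870394×0.3085 + 0.0635212×0.6915 = 0.132477
  M+8: 0.0635212×0.3085 = 0.019596
Scale to base peak (0.365945) = 100: 41.0 : 100.0 : 90.7 : 36.2 : 5.4

41.0 : 100.0 : 90.7 : 36.2 : 5.4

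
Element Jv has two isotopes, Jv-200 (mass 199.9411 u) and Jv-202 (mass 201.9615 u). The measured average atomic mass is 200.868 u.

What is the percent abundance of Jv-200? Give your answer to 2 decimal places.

54.12%

Writing the weighted mean with unknown fraction x of Jv-200:
199.9411·x + 201.9615·(1 − x) = 200.868
(199.9411 − 201.9615)·x = 200.868 − 201.9615
x = -1.0935 / -2.0204 = 0.54123 → 54.12% Jv-200, 45.88% Jv-202.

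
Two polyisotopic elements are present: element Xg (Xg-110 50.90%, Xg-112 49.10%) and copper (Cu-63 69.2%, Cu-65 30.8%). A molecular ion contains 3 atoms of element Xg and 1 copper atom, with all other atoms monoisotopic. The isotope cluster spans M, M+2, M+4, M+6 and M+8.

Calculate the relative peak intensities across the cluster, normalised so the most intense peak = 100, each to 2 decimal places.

24.51 : 81.85 : 100.00 : 52.46 : 9.79

Element Xg pattern (n=3): 0.13187223 : 0.38162631 : 0.36813069 : 0.11837077
Copper pattern (n=1): 0.6920 : 0.3080
Convolve the two distributions (both contribute in 2-u steps):
  M: 0.13187223×0.6920 = 0.091256
  M+2: 0.13187223×0.3080 + 0.38162631×0.6920 = 0.304702
  M+4: 0.38162631×0.3080 + 0.36813069×0.6920 = 0.372287
  M+6: 0.36813069×0.3080 + 0.11837077×0.6920 = 0.195297
  M+8: 0.11837077×0.3080 = 0.036458
Scale to base peak (0.372287) = 100: 24.51 : 81.85 : 100.00 : 52.46 : 9.79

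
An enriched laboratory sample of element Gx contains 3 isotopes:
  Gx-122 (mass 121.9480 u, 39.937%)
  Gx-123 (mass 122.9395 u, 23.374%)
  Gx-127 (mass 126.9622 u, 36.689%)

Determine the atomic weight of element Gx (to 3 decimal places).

Average mass = Σ (abundance × isotope mass) = 0.39937 × 121.9480 + 0.23374 × 122.9395 + 0.36689 × 126.9622
= 48.70237 + 28.73588 + 46.58116 = 124.01941 u

124.019 u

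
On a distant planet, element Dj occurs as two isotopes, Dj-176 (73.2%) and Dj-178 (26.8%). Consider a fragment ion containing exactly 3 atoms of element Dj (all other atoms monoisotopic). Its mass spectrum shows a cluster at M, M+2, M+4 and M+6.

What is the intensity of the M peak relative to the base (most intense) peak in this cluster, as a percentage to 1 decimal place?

Term probabilities: M 0.3922, M+2 0.4308, M+4 0.1577, M+6 0.0192. Base peak = M+2.
P(M+2) = C(3,1) × 0.732^2 × 0.268^1 = 3 × 0.535824 × 0.2680 = 0.430802 (base)
P(M) = C(3,0) × 0.732^3 × 0.268^0 = 1 × 0.39222317 × 1.0000 = 0.392223
Relative intensity = 0.392223 / 0.430802 × 100 = 91.0

91.0%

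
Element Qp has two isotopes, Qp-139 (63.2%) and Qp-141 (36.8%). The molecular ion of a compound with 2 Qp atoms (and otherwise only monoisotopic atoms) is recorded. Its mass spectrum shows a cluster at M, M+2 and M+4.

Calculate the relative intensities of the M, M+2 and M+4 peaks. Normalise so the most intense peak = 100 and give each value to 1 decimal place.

The 2 Qp atoms are independent, so intensities follow the terms of (0.632 + 0.368)^2.
P(M) = 0.632^2 = 0.399424
P(M+2) = 2 × 0.632^1 × 0.368^1 = 0.465152
P(M+4) = 0.368^2 = 0.135424
The M+2 peak is largest (0.465152); scaling to 100 gives 85.9 : 100.0 : 29.1.

85.9 : 100.0 : 29.1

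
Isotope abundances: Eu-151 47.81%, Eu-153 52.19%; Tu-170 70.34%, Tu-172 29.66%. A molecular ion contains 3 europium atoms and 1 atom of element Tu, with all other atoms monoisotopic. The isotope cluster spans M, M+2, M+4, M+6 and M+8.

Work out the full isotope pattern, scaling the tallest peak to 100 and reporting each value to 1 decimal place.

Europium pattern (n=3): 0.10928391 : 0.3578871 : 0.39067407 : 0.14215492
Element Tu pattern (n=1): 0.7034 : 0.2966
Convolve the two distributions (both contribute in 2-u steps):
  M: 0.10928391×0.7034 = 0.076870
  M+2: 0.10928391×0.2966 + 0.3578871×0.7034 = 0.284151
  M+4: 0.3578871×0.2966 + 0.39067407×0.7034 = 0.380949
  M+6: 0.39067407×0.2966 + 0.14215492×0.7034 = 0.215866
  M+8: 0.14215492×0.2966 = 0.042163
Scale to base peak (0.380949) = 100: 20.2 : 74.6 : 100.0 : 56.7 : 11.1

20.2 : 74.6 : 100.0 : 56.7 : 11.1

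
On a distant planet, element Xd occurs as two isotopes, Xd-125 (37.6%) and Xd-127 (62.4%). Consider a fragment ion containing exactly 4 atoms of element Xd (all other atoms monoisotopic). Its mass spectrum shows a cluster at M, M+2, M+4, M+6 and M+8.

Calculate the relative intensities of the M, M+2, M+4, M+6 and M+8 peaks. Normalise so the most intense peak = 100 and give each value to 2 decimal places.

5.47 : 36.31 : 90.38 : 100.00 : 41.49

Expanding (0.376 + 0.624)^4:
P(M) = 0.376^4 = 0.019987
P(M+2) = 4 × 0.376^3 × 0.624^1 = 0.132681
P(M+4) = 6 × 0.376^2 × 0.624^2 = 0.330291
P(M+6) = 4 × 0.376^1 × 0.624^3 = 0.365428
P(M+8) = 0.624^4 = 0.151614
The M+6 peak is largest (0.365428); scaling to 100 gives 5.47 : 36.31 : 90.38 : 100.00 : 41.49.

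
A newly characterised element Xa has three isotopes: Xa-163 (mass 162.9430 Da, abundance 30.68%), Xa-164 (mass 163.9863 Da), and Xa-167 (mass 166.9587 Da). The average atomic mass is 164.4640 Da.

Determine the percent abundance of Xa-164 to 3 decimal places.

42.480%

The remaining 69.32% is split between Xa-164 (fraction x) and Xa-167 (fraction 0.6932 − x).
Substituting: 163.9863x + 166.9587(0.6932 − x) = 114.4730876
(163.9863 − 166.9587)x = -1.26268324  ⇒  x = 0.42480, y = 0.26840
Xa-164: 42.480%, Xa-167: 26.840%.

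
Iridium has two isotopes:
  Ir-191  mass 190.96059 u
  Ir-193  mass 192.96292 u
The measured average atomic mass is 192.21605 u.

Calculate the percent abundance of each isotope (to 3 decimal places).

Ir-191: 37.300%, Ir-193: 62.700%

With x = fraction of Ir-191 (so Ir-193 is 1 − x):
190.96059·x + 192.96292·(1 − x) = 192.21605
(190.96059 − 192.96292)·x = 192.21605 − 192.96292
x = -0.74687 / -2.00233 = 0.37300 → 37.300% Ir-191, 62.700% Ir-193.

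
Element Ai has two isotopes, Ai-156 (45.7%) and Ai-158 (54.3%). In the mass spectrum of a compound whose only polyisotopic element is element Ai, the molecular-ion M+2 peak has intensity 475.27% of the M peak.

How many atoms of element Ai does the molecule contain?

4

With n Ai atoms, P(M+2)/P(M) = C(n,1)·p^(n−1)q / p^n = n·q/p = n · 0.543/0.457.
n = 4.7527 × 0.457/0.543 = 4.00 ≈ 4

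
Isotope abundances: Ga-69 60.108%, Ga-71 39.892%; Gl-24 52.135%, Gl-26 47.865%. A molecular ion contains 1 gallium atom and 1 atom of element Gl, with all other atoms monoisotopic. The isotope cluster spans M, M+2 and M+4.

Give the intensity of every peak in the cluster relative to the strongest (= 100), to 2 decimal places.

63.22 : 100.00 : 38.52

Gallium pattern (n=1): 0.60108 : 0.39892
Element Gl pattern (n=1): 0.52135 : 0.47865
Convolve the two distributions (both contribute in 2-u steps):
  M: 0.60108×0.52135 = 0.313373
  M+2: 0.60108×0.47865 + 0.39892×0.52135 = 0.495684
  M+4: 0.39892×0.47865 = 0.190943
Scale to base peak (0.495684) = 100: 63.22 : 100.00 : 38.52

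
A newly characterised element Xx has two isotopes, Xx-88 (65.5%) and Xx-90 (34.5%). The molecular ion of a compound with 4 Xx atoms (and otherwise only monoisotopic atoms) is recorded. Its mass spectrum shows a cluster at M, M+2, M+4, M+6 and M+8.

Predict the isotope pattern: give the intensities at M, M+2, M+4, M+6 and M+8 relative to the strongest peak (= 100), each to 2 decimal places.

47.46 : 100.00 : 79.01 : 27.74 : 3.65

Expanding (0.655 + 0.345)^4:
P(M) = 0.655^4 = 0.184062
P(M+2) = 4 × 0.655^3 × 0.345^1 = 0.387796
P(M+4) = 6 × 0.655^2 × 0.345^2 = 0.306388
P(M+6) = 4 × 0.655^1 × 0.345^3 = 0.107587
P(M+8) = 0.345^4 = 0.014167
The M+2 peak is largest (0.387796); scaling to 100 gives 47.46 : 100.00 : 79.01 : 27.74 : 3.65.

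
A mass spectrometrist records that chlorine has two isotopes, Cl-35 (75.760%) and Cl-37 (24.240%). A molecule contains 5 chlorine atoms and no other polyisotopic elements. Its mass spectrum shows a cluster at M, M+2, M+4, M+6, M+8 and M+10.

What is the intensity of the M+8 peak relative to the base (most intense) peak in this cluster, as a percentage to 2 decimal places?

3.28%

Term probabilities: M 0.2496, M+2 0.3993, M+4 0.2555, M+6 0.0817, M+8 0.0131, M+10 0.0008. Base peak = M+2.
P(M+2) = C(5,1) × 0.75760^4 × 0.24240^1 = 5 × 0.32942751 × 0.2424 = 0.399266 (base)
P(M+8) = C(5,4) × 0.75760^1 × 0.24240^4 = 5 × 0.7576 × 0.00345247 = 0.013078
Relative intensity = 0.013078 / 0.399266 × 100 = 3.28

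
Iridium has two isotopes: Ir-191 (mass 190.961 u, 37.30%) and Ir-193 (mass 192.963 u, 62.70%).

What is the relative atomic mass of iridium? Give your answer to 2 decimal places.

Ar = Σ fᵢ·mᵢ = 0.3730 × 190.961 + 0.6270 × 192.963
= 71.2285 + 120.9878 = 192.2163 u

192.22 u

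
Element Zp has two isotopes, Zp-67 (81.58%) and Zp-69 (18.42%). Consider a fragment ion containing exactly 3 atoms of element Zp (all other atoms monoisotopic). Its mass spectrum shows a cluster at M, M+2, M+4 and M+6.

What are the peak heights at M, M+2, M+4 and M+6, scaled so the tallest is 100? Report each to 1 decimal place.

100.0 : 67.7 : 15.3 : 1.2

Each Zp atom is independently Zp-67 (p = 0.8158) or Zp-69 (q = 0.1842); the cluster is the binomial expansion (p + q)^3.
P(M) = 0.8158^3 = 0.542939
P(M+2) = 3 × 0.8158^2 × 0.1842^1 = 0.367772
P(M+4) = 3 × 0.8158^1 × 0.1842^2 = 0.083039
P(M+6) = 0.1842^3 = 0.006250
The M peak is largest (0.542939); scaling to 100 gives 100.0 : 67.7 : 15.3 : 1.2.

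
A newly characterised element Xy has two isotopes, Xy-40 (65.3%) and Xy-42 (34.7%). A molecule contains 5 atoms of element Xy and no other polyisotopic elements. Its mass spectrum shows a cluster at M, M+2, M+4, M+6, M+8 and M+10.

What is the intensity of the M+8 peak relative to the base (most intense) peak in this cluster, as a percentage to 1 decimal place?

Binomial terms of (0.653 + 0.347)^5: M 0.1187, M+2 0.3155, M+4 0.3353, M+6 0.1782, M+8 0.0473, M+10 0.0050 → M+4 is the base peak.
P(M+4) = C(5,2) × 0.653^3 × 0.347^2 = 10 × 0.27844508 × 0.120409 = 0.335273 (base)
P(M+8) = C(5,4) × 0.653^1 × 0.347^4 = 5 × 0.6530 × 0.01449833 = 0.047337
Relative intensity = 0.047337 / 0.335273 × 100 = 14.1

14.1%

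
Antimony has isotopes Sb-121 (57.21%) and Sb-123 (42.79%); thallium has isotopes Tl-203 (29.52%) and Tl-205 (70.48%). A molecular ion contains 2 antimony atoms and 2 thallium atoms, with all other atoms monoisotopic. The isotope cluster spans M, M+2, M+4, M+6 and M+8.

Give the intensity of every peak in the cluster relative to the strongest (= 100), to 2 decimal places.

Antimony pattern (n=2): 0.32729841 : 0.48960318 : 0.18309841
Thallium pattern (n=2): 0.08714304 : 0.41611392 : 0.49674304
Convolve the two distributions (both contribute in 2-u steps):
  M: 0.32729841×0.08714304 = 0.028522
  M+2: 0.32729841×0.41611392 + 0.48960318×0.08714304 = 0.178859
  M+4: 0.32729841×0.49674304 + 0.48960318×0.41611392 + 0.18309841×0.08714304 = 0.382270
  M+6: 0.48960318×0.49674304 + 0.18309841×0.41611392 = 0.319397
  M+8: 0.18309841×0.49674304 = 0.090953
Scale to base peak (0.382270) = 100: 7.46 : 46.79 : 100.00 : 83.55 : 23.79

7.46 : 46.79 : 100.00 : 83.55 : 23.79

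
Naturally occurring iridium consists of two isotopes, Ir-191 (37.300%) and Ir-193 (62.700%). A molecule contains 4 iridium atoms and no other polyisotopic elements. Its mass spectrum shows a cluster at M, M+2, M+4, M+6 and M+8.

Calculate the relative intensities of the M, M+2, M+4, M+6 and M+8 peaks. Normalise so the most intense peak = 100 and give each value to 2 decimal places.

Each Ir atom is independently Ir-191 (p = 0.37300) or Ir-193 (q = 0.62700); the cluster is the binomial expansion (p + q)^4.
P(M) = 0.37300^4 = 0.019357
P(M+2) = 4 × 0.37300^3 × 0.62700^1 = 0.130153
P(M+4) = 6 × 0.37300^2 × 0.62700^2 = 0.328174
P(M+6) = 4 × 0.37300^1 × 0.62700^3 = 0.367766
P(M+8) = 0.62700^4 = 0.154550
The M+6 peak is largest (0.367766); scaling to 100 gives 5.26 : 35.39 : 89.23 : 100.00 : 42.02.

5.26 : 35.39 : 89.23 : 100.00 : 42.02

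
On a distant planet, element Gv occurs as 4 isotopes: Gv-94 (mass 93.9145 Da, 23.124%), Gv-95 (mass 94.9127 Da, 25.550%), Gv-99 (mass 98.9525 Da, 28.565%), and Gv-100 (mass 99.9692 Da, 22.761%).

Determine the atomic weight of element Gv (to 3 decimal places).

The abundance-weighted mean is 0.23124 × 93.9145 + 0.25550 × 94.9127 + 0.28565 × 98.9525 + 0.22761 × 99.9692
= 21.71679 + 24.25019 + 28.26578 + 22.75399 = 96.98675 Da

96.987 Da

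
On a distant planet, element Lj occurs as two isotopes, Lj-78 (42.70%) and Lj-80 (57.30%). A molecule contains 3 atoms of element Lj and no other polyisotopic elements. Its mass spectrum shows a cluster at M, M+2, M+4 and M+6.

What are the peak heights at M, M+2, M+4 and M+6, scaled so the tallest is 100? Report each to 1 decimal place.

Each Lj atom is independently Lj-78 (p = 0.4270) or Lj-80 (q = 0.5730); the cluster is the binomial expansion (p + q)^3.
P(M) = 0.4270^3 = 0.077854
P(M+2) = 3 × 0.4270^2 × 0.5730^1 = 0.313424
P(M+4) = 3 × 0.4270^1 × 0.5730^2 = 0.420589
P(M+6) = 0.5730^3 = 0.188133
The M+4 peak is largest (0.420589); scaling to 100 gives 18.5 : 74.5 : 100.0 : 44.7.

18.5 : 74.5 : 100.0 : 44.7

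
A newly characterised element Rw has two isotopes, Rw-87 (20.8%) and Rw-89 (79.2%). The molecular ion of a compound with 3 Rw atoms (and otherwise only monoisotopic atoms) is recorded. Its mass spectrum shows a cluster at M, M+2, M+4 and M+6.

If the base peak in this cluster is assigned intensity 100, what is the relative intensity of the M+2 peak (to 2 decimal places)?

20.69

(0.208 + 0.792)^3 gives M 0.0090, M+2 0.1028, M+4 0.3914, M+6 0.4968; the largest is M+6.
P(M+6) = C(3,3) × 0.208^0 × 0.792^3 = 1 × 1.0000 × 0.49679309 = 0.496793 (base)
P(M+2) = C(3,1) × 0.208^2 × 0.792^1 = 3 × 0.043264 × 0.7920 = 0.102795
Relative intensity = 0.102795 / 0.496793 × 100 = 20.69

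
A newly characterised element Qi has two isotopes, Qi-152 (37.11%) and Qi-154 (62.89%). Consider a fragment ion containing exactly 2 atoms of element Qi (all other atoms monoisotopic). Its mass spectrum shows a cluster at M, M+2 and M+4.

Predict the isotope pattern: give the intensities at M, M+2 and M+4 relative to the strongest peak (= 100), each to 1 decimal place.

29.5 : 100.0 : 84.7

Expanding (0.3711 + 0.6289)^2:
P(M) = 0.3711^2 = 0.137715
P(M+2) = 2 × 0.3711^1 × 0.6289^1 = 0.466770
P(M+4) = 0.6289^2 = 0.395515
The M+2 peak is largest (0.466770); scaling to 100 gives 29.5 : 100.0 : 84.7.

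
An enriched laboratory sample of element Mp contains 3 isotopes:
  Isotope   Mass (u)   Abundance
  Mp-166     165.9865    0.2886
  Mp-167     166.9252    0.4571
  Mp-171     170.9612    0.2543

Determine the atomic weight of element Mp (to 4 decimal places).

The abundance-weighted mean is 0.2886 × 165.9865 + 0.4571 × 166.9252 + 0.2543 × 170.9612
= 47.90370 + 76.30151 + 43.47543 = 167.68064 u

167.6806 u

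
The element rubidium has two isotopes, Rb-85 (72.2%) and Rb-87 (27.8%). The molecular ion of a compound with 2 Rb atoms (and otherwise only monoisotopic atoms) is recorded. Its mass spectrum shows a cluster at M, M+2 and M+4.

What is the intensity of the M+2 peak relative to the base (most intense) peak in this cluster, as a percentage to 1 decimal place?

77.0%

Binomial terms of (0.722 + 0.278)^2: M 0.5213, M+2 0.4014, M+4 0.0773 → M is the base peak.
P(M) = C(2,0) × 0.722^2 × 0.278^0 = 1 × 0.521284 × 1.0000 = 0.521284 (base)
P(M+2) = C(2,1) × 0.722^1 × 0.278^1 = 2 × 0.7220 × 0.2780 = 0.401432
Relative intensity = 0.401432 / 0.521284 × 100 = 77.0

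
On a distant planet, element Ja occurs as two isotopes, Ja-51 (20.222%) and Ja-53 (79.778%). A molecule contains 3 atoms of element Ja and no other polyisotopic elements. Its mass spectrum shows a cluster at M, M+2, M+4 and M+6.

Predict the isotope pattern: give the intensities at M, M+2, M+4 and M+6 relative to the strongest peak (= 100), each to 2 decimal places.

1.63 : 19.28 : 76.04 : 100.00

Expanding (0.20222 + 0.79778)^3:
P(M) = 0.20222^3 = 0.008269
P(M+2) = 3 × 0.20222^2 × 0.79778^1 = 0.097871
P(M+4) = 3 × 0.20222^1 × 0.79778^2 = 0.386111
P(M+6) = 0.79778^3 = 0.507749
The M+6 peak is largest (0.507749); scaling to 100 gives 1.63 : 19.28 : 76.04 : 100.00.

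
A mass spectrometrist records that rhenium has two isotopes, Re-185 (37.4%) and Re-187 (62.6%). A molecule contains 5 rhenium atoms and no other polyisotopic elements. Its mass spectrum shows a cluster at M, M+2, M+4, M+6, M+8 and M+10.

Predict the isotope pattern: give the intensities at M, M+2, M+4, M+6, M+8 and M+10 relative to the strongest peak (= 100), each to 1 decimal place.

2.1 : 17.8 : 59.7 : 100.0 : 83.7 : 28.0

The 5 Re atoms are independent, so intensities follow the terms of (0.374 + 0.626)^5.
P(M) = 0.374^5 = 0.007317
P(M+2) = 5 × 0.374^4 × 0.626^1 = 0.061239
P(M+4) = 10 × 0.374^3 × 0.626^2 = 0.205005
P(M+6) = 10 × 0.374^2 × 0.626^3 = 0.343136
P(M+8) = 5 × 0.374^1 × 0.626^4 = 0.287170
P(M+10) = 0.626^5 = 0.096133
The M+6 peak is largest (0.343136); scaling to 100 gives 2.1 : 17.8 : 59.7 : 100.0 : 83.7 : 28.0.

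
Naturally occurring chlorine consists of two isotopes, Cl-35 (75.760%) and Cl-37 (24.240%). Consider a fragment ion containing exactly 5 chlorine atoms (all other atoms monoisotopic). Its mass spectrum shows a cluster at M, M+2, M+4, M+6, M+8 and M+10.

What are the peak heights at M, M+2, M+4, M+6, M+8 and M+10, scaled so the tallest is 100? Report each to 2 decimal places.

62.51 : 100.00 : 63.99 : 20.47 : 3.28 : 0.21

The 5 Cl atoms are independent, so intensities follow the terms of (0.75760 + 0.24240)^5.
P(M) = 0.75760^5 = 0.249574
P(M+2) = 5 × 0.75760^4 × 0.24240^1 = 0.399266
P(M+4) = 10 × 0.75760^3 × 0.24240^2 = 0.255497
P(M+6) = 10 × 0.75760^2 × 0.24240^3 = 0.081748
P(M+8) = 5 × 0.75760^1 × 0.24240^4 = 0.013078
P(M+10) = 0.24240^5 = 0.000837
The M+2 peak is largest (0.399266); scaling to 100 gives 62.51 : 100.00 : 63.99 : 20.47 : 3.28 : 0.21.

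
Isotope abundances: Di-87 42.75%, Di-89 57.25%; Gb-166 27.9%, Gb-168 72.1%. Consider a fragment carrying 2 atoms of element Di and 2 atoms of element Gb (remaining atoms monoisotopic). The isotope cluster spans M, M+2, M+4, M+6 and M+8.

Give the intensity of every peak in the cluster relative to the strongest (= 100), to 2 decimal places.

Element Di pattern (n=2): 0.18275625 : 0.4894875 : 0.32775625
Element Gb pattern (n=2): 0.077841 : 0.402318 : 0.519841
Convolve the two distributions (both contribute in 2-u steps):
  M: 0.18275625×0.077841 = 0.014226
  M+2: 0.18275625×0.402318 + 0.4894875×0.077841 = 0.111628
  M+4: 0.18275625×0.519841 + 0.4894875×0.402318 + 0.32775625×0.077841 = 0.317447
  M+6: 0.4894875×0.519841 + 0.32775625×0.402318 = 0.386318
  M+8: 0.32775625×0.519841 = 0.170381
Scale to base peak (0.386318) = 100: 3.68 : 28.90 : 82.17 : 100.00 : 44.10

3.68 : 28.90 : 82.17 : 100.00 : 44.10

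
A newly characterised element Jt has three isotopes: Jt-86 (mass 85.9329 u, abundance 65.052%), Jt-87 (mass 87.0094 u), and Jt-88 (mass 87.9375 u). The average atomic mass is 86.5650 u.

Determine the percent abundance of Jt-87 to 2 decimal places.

7.38%

The remaining 34.948% is split between Jt-87 (fraction x) and Jt-88 (fraction 0.34948 − x).
Substituting: 87.0094x + 87.9375(0.34948 − x) = 30.663929892
(87.0094 − 87.9375)x = -0.068467608  ⇒  x = 0.07377, y = 0.27571
Jt-87: 7.38%, Jt-88: 27.57%.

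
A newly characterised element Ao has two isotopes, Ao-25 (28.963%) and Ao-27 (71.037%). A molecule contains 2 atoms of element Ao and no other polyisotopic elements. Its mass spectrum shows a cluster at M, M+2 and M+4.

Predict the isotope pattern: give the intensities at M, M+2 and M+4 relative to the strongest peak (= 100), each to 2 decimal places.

16.62 : 81.54 : 100.00

The 2 Ao atoms are independent, so intensities follow the terms of (0.28963 + 0.71037)^2.
P(M) = 0.28963^2 = 0.083886
P(M+2) = 2 × 0.28963^1 × 0.71037^1 = 0.411489
P(M+4) = 0.71037^2 = 0.504626
The M+4 peak is largest (0.504626); scaling to 100 gives 16.62 : 81.54 : 100.00.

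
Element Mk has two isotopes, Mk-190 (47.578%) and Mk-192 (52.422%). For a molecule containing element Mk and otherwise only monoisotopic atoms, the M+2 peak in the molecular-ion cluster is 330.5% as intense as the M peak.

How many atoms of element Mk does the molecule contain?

3

The M+2/M ratio from n Mk atoms is n · q/p = n · 0.52422/0.47578.
n = 3.305 × 0.47578/0.52422 = 3.00 ≈ 3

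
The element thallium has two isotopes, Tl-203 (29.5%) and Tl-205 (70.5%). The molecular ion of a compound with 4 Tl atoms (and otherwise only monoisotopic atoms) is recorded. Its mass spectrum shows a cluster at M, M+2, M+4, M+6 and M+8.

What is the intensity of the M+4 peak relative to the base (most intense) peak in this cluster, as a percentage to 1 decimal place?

Term probabilities: M 0.0076, M+2 0.0724, M+4 0.2595, M+6 0.4135, M+8 0.2470. Base peak = M+6.
P(M+6) = C(4,3) × 0.295^1 × 0.705^3 = 4 × 0.2950 × 0.35040263 = 0.413475 (base)
P(M+4) = C(4,2) × 0.295^2 × 0.705^2 = 6 × 0.087025 × 0.497025 = 0.259522
Relative intensity = 0.259522 / 0.413475 × 100 = 62.8

62.8%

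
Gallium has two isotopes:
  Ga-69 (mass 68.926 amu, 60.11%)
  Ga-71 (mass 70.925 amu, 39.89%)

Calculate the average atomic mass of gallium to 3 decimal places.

69.723 amu

Ar = Σ fᵢ·mᵢ = 0.6011 × 68.926 + 0.3989 × 70.925
= 41.4314 + 28.2920 = 69.7234 amu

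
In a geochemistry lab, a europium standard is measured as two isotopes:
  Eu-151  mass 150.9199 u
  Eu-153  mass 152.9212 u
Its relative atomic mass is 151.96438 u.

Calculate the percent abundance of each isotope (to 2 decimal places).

Eu-151: 47.81%, Eu-153: 52.19%

Let x be the fractional abundance of Eu-151; then Eu-153 has abundance 1 − x.
150.9199·x + 152.9212·(1 − x) = 151.96438
(150.9199 − 152.9212)·x = 151.96438 − 152.9212
x = -0.95682 / -2.0013 = 0.47810 → 47.81% Eu-151, 52.19% Eu-153.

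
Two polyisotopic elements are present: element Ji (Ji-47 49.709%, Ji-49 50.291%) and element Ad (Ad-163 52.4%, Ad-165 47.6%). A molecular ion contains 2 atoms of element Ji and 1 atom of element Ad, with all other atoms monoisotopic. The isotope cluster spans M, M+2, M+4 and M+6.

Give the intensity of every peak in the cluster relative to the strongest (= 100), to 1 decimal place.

Element Ji pattern (n=2): 0.24709847 : 0.49998306 : 0.25291847
Element Ad pattern (n=1): 0.5240 : 0.4760
Convolve the two distributions (both contribute in 2-u steps):
  M: 0.24709847×0.5240 = 0.129480
  M+2: 0.24709847×0.4760 + 0.49998306×0.5240 = 0.379610
  M+4: 0.49998306×0.4760 + 0.25291847×0.5240 = 0.370521
  M+6: 0.25291847×0.4760 = 0.120389
Scale to base peak (0.379610) = 100: 34.1 : 100.0 : 97.6 : 31.7

34.1 : 100.0 : 97.6 : 31.7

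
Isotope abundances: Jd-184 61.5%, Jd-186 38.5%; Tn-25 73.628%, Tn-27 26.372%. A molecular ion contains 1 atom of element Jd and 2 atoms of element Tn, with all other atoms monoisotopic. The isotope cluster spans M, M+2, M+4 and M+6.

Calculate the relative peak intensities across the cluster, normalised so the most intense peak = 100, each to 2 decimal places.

74.49 : 100.00 : 42.96 : 5.98

Element Jd pattern (n=1): 0.6150 : 0.3850
Element Tn pattern (n=2): 0.54210824 : 0.38834352 : 0.06954824
Convolve the two distributions (both contribute in 2-u steps):
  M: 0.6150×0.54210824 = 0.333397
  M+2: 0.6150×0.38834352 + 0.3850×0.54210824 = 0.447543
  M+4: 0.6150×0.06954824 + 0.3850×0.38834352 = 0.192284
  M+6: 0.3850×0.06954824 = 0.026776
Scale to base peak (0.447543) = 100: 74.49 : 100.00 : 42.96 : 5.98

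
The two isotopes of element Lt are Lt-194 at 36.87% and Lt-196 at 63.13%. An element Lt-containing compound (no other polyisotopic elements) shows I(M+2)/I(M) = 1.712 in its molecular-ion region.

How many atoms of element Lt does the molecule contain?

For n independent Lt atoms, I(M+2)/I(M) = n · (abundance Lt-196) / (abundance Lt-194) = n · 0.6313/0.3687.
n = 1.712 × 0.3687/0.6313 = 1.00 ≈ 1

1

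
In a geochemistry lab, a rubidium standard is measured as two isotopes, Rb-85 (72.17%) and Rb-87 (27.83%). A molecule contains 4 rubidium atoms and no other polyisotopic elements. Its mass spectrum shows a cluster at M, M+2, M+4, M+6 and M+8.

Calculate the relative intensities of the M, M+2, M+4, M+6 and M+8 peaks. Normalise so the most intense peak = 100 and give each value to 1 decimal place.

Each Rb atom is independently Rb-85 (p = 0.7217) or Rb-87 (q = 0.2783); the cluster is the binomial expansion (p + q)^4.
P(M) = 0.7217^4 = 0.271286
P(M+2) = 4 × 0.7217^3 × 0.2783^1 = 0.418450
P(M+4) = 6 × 0.7217^2 × 0.2783^2 = 0.242042
P(M+6) = 4 × 0.7217^1 × 0.2783^3 = 0.062224
P(M+8) = 0.2783^4 = 0.005999
The M+2 peak is largest (0.418450); scaling to 100 gives 64.8 : 100.0 : 57.8 : 14.9 : 1.4.

64.8 : 100.0 : 57.8 : 14.9 : 1.4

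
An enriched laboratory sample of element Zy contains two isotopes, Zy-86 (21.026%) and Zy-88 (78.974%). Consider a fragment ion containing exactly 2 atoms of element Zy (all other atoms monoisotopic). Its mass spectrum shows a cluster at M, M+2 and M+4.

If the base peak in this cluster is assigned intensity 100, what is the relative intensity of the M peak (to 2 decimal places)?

7.09

Term probabilities: M 0.0442, M+2 0.3321, M+4 0.6237. Base peak = M+4.
P(M+4) = C(2,2) × 0.21026^0 × 0.78974^2 = 1 × 1.0000 × 0.62368927 = 0.623689 (base)
P(M) = C(2,0) × 0.21026^2 × 0.78974^0 = 1 × 0.04420927 × 1.0000 = 0.044209
Relative intensity = 0.044209 / 0.623689 × 100 = 7.09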